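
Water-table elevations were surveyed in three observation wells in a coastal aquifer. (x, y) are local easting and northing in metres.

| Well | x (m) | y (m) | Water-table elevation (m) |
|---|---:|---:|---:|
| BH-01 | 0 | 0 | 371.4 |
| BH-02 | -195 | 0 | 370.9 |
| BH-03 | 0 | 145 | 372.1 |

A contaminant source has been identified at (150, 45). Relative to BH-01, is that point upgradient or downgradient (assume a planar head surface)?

∂h/∂x = (370.9 − 371.4) / (-195 − 0) = +0.002564
∂h/∂y = (372.1 − 371.4) / (145 − 0) = +0.004828
Head at (150, 45) = 371.4 + (+0.002564)·(150) + (+0.004828)·(45) = 372.00 m.
That is higher than the 371.4 m at BH-01, so the point is upgradient.

upgradient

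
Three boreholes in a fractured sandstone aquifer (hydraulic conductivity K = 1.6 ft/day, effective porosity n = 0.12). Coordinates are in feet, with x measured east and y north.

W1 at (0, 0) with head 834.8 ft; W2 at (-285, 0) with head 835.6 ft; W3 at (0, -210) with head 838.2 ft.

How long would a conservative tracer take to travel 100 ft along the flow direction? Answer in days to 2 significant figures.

460 days

∂h/∂x = (835.6 − 834.8) / (-285 − 0) = -0.002807
∂h/∂y = (838.2 − 834.8) / (-210 − 0) = -0.01619
|∇h| = √(-0.002807² + -0.01619²) = 0.01643
Seepage velocity v = K·i/n = 1.6 × 0.01643 / 0.12 = 0.2191 ft/day.
t = 100 / 0.2191 = 456.4 days.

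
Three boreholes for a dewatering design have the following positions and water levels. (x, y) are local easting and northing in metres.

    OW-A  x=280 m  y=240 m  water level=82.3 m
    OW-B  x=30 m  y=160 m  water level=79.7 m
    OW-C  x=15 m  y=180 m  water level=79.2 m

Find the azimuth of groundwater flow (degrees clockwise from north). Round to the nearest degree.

313°

Taking OW-A as reference: OW-B−OW-A = (-250, -80, -2.6); OW-C−OW-A = (-265, -60, -3.1).
Determinant of the coordinate differences = (-250)·(-60) − (-265)·(-80) = -6200.
∂h/∂x = [(-2.6)·(-60) − (-3.1)·(-80)] / -6200 = +0.01484
∂h/∂y = [(-250)·(-3.1) − (-265)·(-2.6)] / -6200 = -0.01387
Flow direction (−∇h) has components (-0.01484 E, +0.01387 N).
Azimuth = atan2(E, N) = atan2(-0.01484, +0.01387) = 313.1° ≈ 313°.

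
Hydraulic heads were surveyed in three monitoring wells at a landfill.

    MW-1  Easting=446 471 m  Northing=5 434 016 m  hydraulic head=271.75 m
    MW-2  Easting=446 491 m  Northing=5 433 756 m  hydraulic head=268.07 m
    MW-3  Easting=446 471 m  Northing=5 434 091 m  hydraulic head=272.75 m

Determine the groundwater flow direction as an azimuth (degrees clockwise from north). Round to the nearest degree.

With h = a·x + b·y + c and MW-1 as origin, the differences give:
  20·a + (-260)·b = -3.68
  0·a + 75·b = +1.00
Eliminate b (×75 and ×(-260), subtract): 1500·a = -16.000 → a = ∂h/∂x = -0.01067
Back-substitute: b = ∂h/∂y = +0.01333.
Flow direction (−∇h) has components (+0.01067 E, -0.01333 N).
Azimuth = atan2(E, N) = atan2(+0.01067, -0.01333) = 141.3° ≈ 141°.

141°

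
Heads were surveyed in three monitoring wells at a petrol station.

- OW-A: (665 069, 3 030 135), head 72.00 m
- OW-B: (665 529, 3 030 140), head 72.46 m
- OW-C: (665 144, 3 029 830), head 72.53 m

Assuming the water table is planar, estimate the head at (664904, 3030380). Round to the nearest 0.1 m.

71.5 m

With h = a·x + b·y + c and OW-A as origin, the differences give:
  460·a + 5·b = +0.46
  75·a + (-305)·b = +0.53
Eliminate b (×(-305) and ×5, subtract): -140675·a = -142.950 → a = ∂h/∂x = +0.001016
Back-substitute: b = ∂h/∂y = -0.001488.
h(664904, 3030380) = 72.00 + (+0.001016)·(-165) + (-0.001488)·(245) = 72.00 -0.168 -0.365 = 71.468 m.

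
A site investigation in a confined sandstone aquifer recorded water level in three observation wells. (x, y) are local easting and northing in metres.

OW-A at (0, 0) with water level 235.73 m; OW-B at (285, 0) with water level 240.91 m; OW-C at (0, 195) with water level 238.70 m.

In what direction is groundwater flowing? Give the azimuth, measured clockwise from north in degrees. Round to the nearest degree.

230°

∂h/∂x = (240.91 − 235.73) / (285 − 0) = +0.01818
∂h/∂y = (238.70 − 235.73) / (195 − 0) = +0.01523
Flow direction (−∇h) has components (-0.01818 E, -0.01523 N).
Azimuth = atan2(E, N) = atan2(-0.01818, -0.01523) = 230.0° ≈ 230°.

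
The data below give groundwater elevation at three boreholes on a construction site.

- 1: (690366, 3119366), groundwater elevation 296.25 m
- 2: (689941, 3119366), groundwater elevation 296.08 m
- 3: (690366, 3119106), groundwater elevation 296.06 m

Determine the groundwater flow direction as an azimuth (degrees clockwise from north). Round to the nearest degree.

209°

∂h/∂x = (296.08 − 296.25) / (689941 − 690366) = +0.0004000
∂h/∂y = (296.06 − 296.25) / (3119106 − 3119366) = +0.0007308
Flow direction (−∇h) has components (-0.0004000 E, -0.0007308 N).
Azimuth = atan2(E, N) = atan2(-0.0004000, -0.0007308) = 208.7° ≈ 209°.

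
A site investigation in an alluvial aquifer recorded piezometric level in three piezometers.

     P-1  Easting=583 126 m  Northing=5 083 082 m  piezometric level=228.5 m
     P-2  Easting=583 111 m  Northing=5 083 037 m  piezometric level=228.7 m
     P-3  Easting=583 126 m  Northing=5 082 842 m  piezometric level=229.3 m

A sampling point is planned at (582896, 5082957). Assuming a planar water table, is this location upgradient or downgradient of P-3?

Taking P-1 as reference: P-2−P-1 = (-15, -45, +0.2); P-3−P-1 = (0, -240, +0.8).
Determinant of the coordinate differences = (-15)·(-240) − 0·(-45) = 3600.
∂h/∂x = [(+0.2)·(-240) − (+0.8)·(-45)] / 3600 = -0.003333
∂h/∂y = [(-15)·(+0.8) − 0·(+0.2)] / 3600 = -0.003333
Head at (582896, 5082957) = 228.5 + (-0.003333)·(-230) + (-0.003333)·(-125) = 229.68 m.
That is higher than the 229.3 m at P-3, so the point is upgradient.

upgradient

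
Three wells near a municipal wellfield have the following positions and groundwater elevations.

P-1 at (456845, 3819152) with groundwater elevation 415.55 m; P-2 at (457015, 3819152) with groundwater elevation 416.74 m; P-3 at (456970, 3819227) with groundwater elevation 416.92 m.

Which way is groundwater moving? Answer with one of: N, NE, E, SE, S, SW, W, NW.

SW

Taking P-1 as reference: P-2−P-1 = (170, 0, +1.19); P-3−P-1 = (125, 75, +1.37).
Solve a·Δx + b·Δy = Δh: det = 170·75 − 125·0 = 12750.
∂h/∂x = [(+1.19)·75 − (+1.37)·0] / 12750 = +0.007000
∂h/∂y = [170·(+1.37) − 125·(+1.19)] / 12750 = +0.006600
Flow = −∇h = (-0.007000 east, -0.006600 north), which points southwest.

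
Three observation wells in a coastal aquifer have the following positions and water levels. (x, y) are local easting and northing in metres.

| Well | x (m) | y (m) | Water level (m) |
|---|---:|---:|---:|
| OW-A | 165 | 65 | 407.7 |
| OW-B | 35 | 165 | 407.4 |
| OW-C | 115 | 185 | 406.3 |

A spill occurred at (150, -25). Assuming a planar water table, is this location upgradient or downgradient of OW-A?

upgradient

Differences from OW-A: to OW-B (Δx, Δy, Δh) = (-130, 100, -0.3); to OW-C = (-50, 120, -1.4).
Solve a·Δx + b·Δy = Δh: det = (-130)·120 − (-50)·100 = -10600.
∂h/∂x = [(-0.3)·120 − (-1.4)·100] / -10600 = -0.009811
∂h/∂y = [(-130)·(-1.4) − (-50)·(-0.3)] / -10600 = -0.01575
Head at (150, -25) = 407.7 + (-0.009811)·(-15) + (-0.01575)·(-90) = 409.27 m.
That is higher than the 407.7 m at OW-A, so the point is upgradient.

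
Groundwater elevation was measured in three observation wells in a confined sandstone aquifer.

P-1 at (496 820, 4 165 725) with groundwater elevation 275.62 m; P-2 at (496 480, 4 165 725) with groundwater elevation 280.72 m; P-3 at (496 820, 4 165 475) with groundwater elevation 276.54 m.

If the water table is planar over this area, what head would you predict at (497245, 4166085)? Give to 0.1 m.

∂h/∂x = (280.72 − 275.62) / (496480 − 496820) = -0.01500
∂h/∂y = (276.54 − 275.62) / (4165475 − 4165725) = -0.003680
h(497245, 4166085) = 275.62 + (-0.01500)·(425) + (-0.003680)·(360) = 275.62 -6.375 -1.325 = 267.920 m.

267.9 m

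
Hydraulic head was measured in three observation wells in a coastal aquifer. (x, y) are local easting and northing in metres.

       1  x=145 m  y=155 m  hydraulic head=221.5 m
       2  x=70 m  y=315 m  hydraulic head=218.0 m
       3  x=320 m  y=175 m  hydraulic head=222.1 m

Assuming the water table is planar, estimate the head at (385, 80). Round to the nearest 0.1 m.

With h = a·x + b·y + c and 1 as origin, the differences give:
  (-75)·a + 160·b = -3.5
  175·a + 20·b = +0.6
Eliminate b (×20 and ×160, subtract): -29500·a = -166.00 → a = ∂h/∂x = +0.005627
Back-substitute: b = ∂h/∂y = -0.01924.
h(385, 80) = 221.5 + (+0.005627)·(240) + (-0.01924)·(-75) = 221.5 +1.351 +1.443 = 224.293 m.

224.3 m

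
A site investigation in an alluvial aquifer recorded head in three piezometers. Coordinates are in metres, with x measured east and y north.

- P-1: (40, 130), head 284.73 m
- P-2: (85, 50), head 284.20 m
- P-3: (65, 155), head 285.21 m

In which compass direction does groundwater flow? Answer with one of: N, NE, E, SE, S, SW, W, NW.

Taking P-1 as reference: P-2−P-1 = (45, -80, -0.53); P-3−P-1 = (25, 25, +0.48).
Determinant of the coordinate differences = 45·25 − 25·(-80) = 3125.
∂h/∂x = [(-0.53)·25 − (+0.48)·(-80)] / 3125 = +0.008048
∂h/∂y = [45·(+0.48) − 25·(-0.53)] / 3125 = +0.01115
Flow = −∇h = (-0.008048 east, -0.01115 north), which points southwest.

SW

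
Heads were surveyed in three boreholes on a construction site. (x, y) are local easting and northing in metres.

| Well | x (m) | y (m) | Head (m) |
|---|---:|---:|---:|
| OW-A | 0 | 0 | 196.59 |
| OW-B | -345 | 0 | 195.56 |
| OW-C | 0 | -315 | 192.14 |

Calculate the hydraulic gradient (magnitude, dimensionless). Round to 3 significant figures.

0.0144

∂h/∂x = (195.56 − 196.59) / (-345 − 0) = +0.002986
∂h/∂y = (192.14 − 196.59) / (-315 − 0) = +0.01413
|∇h| = √(0.002986² + 0.01413²) = 0.01444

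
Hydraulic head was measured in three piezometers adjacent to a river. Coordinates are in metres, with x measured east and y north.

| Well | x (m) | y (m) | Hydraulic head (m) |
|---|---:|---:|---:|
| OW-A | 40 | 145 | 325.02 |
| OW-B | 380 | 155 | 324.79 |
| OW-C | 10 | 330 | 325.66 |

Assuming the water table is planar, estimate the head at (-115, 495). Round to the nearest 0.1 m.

Differences from OW-A: to OW-B (Δx, Δy, Δh) = (340, 10, -0.23); to OW-C = (-30, 185, +0.64).
Solve a·Δx + b·Δy = Δh: det = 340·185 − (-30)·10 = 63200.
∂h/∂x = [(-0.23)·185 − (+0.64)·10] / 63200 = -0.0007745
∂h/∂y = [340·(+0.64) − (-30)·(-0.23)] / 63200 = +0.003334
h(-115, 495) = 325.02 + (-0.0007745)·(-155) + (+0.003334)·(350) = 325.02 +0.120 +1.167 = 326.307 m.

326.3 m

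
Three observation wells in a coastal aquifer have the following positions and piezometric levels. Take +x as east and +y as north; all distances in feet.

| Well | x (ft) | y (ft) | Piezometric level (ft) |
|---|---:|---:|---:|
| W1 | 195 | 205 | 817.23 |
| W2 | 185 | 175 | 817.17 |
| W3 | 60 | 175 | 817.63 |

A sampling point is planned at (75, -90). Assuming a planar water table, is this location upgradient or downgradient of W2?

downgradient

With h = a·x + b·y + c and W1 as origin, the differences give:
  (-10)·a + (-30)·b = -0.06
  (-135)·a + (-30)·b = +0.40
Eliminate b (×(-30) and ×(-30), subtract): -3750·a = 13.800 → a = ∂h/∂x = -0.003680
Back-substitute: b = ∂h/∂y = +0.003227.
Head at (75, -90) = 817.23 + (-0.003680)·(-120) + (+0.003227)·(-295) = 816.72 ft.
That is lower than the 817.17 ft at W2, so the point is downgradient.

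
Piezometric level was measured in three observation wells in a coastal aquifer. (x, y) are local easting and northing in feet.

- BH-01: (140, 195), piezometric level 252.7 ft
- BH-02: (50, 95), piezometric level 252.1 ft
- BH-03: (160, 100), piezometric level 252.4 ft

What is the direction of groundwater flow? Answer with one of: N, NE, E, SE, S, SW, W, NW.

Three-point gradient (reference BH-01): Δ to BH-02 = (-90, -100, -0.6), Δ to BH-03 = (20, -95, -0.3).
∂h/∂x = +0.002559, ∂h/∂y = +0.003697 (det = 10550).
Flow = −∇h = (-0.002559 east, -0.003697 north), which points southwest.

SW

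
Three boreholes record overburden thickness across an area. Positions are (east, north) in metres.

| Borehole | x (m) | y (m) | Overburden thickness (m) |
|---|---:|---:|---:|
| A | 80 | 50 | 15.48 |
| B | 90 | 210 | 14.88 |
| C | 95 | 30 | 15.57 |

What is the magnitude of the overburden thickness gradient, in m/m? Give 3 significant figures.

0.00392 m/m

Taking A as reference: B−A = (10, 160, -0.60); C−A = (15, -20, +0.09).
Determinant of the coordinate differences = 10·(-20) − 15·160 = -2600.
∂d/∂x = [(-0.60)·(-20) − (+0.09)·160] / -2600 = +0.0009231
∂d/∂y = [10·(+0.09) − 15·(-0.60)] / -2600 = -0.003808
|∇f| = √(0.0009231² + -0.003808²) = 0.003918 m/m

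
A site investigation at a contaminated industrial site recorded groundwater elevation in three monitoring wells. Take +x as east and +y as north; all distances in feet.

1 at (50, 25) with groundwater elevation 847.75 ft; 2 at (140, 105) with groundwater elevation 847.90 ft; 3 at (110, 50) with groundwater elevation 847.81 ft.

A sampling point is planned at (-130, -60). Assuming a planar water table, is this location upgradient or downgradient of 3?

downgradient

Taking 1 as reference: 2−1 = (90, 80, +0.15); 3−1 = (60, 25, +0.06).
Solve a·Δx + b·Δy = Δh: det = 90·25 − 60·80 = -2550.
∂h/∂x = [(+0.15)·25 − (+0.06)·80] / -2550 = +0.0004118
∂h/∂y = [90·(+0.06) − 60·(+0.15)] / -2550 = +0.001412
Head at (-130, -60) = 847.75 + (+0.0004118)·(-180) + (+0.001412)·(-85) = 847.56 ft.
That is lower than the 847.81 ft at 3, so the point is downgradient.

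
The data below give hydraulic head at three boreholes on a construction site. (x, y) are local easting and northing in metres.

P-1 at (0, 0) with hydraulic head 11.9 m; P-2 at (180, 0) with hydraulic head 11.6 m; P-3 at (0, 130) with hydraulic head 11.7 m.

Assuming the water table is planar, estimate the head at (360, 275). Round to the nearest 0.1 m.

∂h/∂x = (11.6 − 11.9) / (180 − 0) = -0.001667
∂h/∂y = (11.7 − 11.9) / (130 − 0) = -0.001538
h(360, 275) = 11.9 + (-0.001667)·(360) + (-0.001538)·(275) = 11.9 -0.600 -0.423 = 10.877 m.

10.9 m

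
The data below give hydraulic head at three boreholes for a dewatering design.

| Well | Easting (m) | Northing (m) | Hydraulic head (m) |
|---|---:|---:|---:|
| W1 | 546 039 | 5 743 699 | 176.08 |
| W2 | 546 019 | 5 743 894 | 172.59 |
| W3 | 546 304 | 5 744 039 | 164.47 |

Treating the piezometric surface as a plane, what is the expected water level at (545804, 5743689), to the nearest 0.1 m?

Taking W1 as reference: W2−W1 = (-20, 195, -3.49); W3−W1 = (265, 340, -11.61).
Solve a·Δx + b·Δy = Δh: det = (-20)·340 − 265·195 = -58475.
∂h/∂x = [(-3.49)·340 − (-11.61)·195] / -58475 = -0.01842
∂h/∂y = [(-20)·(-11.61) − 265·(-3.49)] / -58475 = -0.01979
h(545804, 5743689) = 176.08 + (-0.01842)·(-235) + (-0.01979)·(-10) = 176.08 +4.330 +0.198 = 180.608 m.

180.6 m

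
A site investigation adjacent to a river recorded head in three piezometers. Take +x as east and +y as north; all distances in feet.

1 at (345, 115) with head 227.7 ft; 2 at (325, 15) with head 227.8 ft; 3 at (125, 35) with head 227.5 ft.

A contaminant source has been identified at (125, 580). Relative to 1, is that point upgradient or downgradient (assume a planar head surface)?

downgradient

Taking 1 as reference: 2−1 = (-20, -100, +0.1); 3−1 = (-220, -80, -0.2).
Solve a·Δx + b·Δy = Δh: det = (-20)·(-80) − (-220)·(-100) = -20400.
∂h/∂x = [(+0.1)·(-80) − (-0.2)·(-100)] / -20400 = +0.001373
∂h/∂y = [(-20)·(-0.2) − (-220)·(+0.1)] / -20400 = -0.001275
Head at (125, 580) = 227.7 + (+0.001373)·(-220) + (-0.001275)·(465) = 226.81 ft.
That is lower than the 227.7 ft at 1, so the point is downgradient.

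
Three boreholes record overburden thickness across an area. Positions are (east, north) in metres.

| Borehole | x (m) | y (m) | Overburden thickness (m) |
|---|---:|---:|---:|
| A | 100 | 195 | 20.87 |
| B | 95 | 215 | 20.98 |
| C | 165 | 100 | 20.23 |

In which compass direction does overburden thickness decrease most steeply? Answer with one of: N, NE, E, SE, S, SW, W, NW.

With d = a·x + b·y + c and A as origin, the differences give:
  (-5)·a + 20·b = +0.11
  65·a + (-95)·b = -0.64
Eliminate b (×(-95) and ×20, subtract): -825·a = 2.350 → a = ∂d/∂x = -0.002848
Back-substitute: b = ∂d/∂y = +0.004788.
Steepest decrease is along −∇f = (+0.002848 E, -0.004788 N) → southeast.

SE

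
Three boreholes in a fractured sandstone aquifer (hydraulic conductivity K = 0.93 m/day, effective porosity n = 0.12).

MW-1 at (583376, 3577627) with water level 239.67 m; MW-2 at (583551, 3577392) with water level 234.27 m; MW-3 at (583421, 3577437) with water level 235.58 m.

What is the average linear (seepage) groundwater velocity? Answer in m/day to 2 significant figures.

Taking MW-1 as reference: MW-2−MW-1 = (175, -235, -5.40); MW-3−MW-1 = (45, -190, -4.09).
Determinant of the coordinate differences = 175·(-190) − 45·(-235) = -22675.
∂h/∂x = [(-5.40)·(-190) − (-4.09)·(-235)] / -22675 = -0.002860
∂h/∂y = [175·(-4.09) − 45·(-5.40)] / -22675 = +0.02085
|∇h| = √(-0.002860² + 0.02085²) = 0.02105
Seepage velocity v = K·i/n = 0.93 × 0.02105 / 0.12 = 0.1631 m/day.

0.16 m/day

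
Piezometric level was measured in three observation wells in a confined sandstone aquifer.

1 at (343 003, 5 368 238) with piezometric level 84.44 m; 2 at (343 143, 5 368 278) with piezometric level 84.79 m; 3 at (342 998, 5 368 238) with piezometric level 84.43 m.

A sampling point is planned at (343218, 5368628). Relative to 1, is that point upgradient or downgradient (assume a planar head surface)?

Differences from 1: to 2 (Δx, Δy, Δh) = (140, 40, +0.35); to 3 = (-5, 0, -0.01).
Solve a·Δx + b·Δy = Δh: det = 140·0 − (-5)·40 = 200.
∂h/∂x = [(+0.35)·0 − (-0.01)·40] / 200 = +0.002000
∂h/∂y = [140·(-0.01) − (-5)·(+0.35)] / 200 = +0.001750
Head at (343218, 5368628) = 84.44 + (+0.002000)·(215) + (+0.001750)·(390) = 85.55 m.
That is higher than the 84.44 m at 1, so the point is upgradient.

upgradient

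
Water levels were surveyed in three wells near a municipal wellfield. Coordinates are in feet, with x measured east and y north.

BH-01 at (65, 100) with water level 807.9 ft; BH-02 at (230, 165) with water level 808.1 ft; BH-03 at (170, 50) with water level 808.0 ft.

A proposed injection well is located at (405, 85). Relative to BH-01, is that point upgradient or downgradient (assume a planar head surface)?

Taking BH-01 as reference: BH-02−BH-01 = (165, 65, +0.2); BH-03−BH-01 = (105, -50, +0.1).
Solve a·Δx + b·Δy = Δh: det = 165·(-50) − 105·65 = -15075.
∂h/∂x = [(+0.2)·(-50) − (+0.1)·65] / -15075 = +0.001095
∂h/∂y = [165·(+0.1) − 105·(+0.2)] / -15075 = +0.0002985
Head at (405, 85) = 807.9 + (+0.001095)·(340) + (+0.0002985)·(-15) = 808.27 ft.
That is higher than the 807.9 ft at BH-01, so the point is upgradient.

upgradient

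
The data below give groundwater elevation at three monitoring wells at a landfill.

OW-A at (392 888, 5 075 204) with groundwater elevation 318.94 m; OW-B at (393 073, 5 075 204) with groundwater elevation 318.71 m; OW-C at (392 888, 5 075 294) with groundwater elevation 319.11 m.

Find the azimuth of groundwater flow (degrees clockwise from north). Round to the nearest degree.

147°

∂h/∂x = (318.71 − 318.94) / (393073 − 392888) = -0.001243
∂h/∂y = (319.11 − 318.94) / (5075294 − 5075204) = +0.001889
Flow direction (−∇h) has components (+0.001243 E, -0.001889 N).
Azimuth = atan2(E, N) = atan2(+0.001243, -0.001889) = 146.6° ≈ 147°.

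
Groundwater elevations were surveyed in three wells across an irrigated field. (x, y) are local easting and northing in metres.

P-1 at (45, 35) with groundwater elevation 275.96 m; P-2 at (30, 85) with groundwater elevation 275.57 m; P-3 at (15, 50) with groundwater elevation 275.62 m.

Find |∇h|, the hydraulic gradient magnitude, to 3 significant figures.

0.0102

Taking P-1 as reference: P-2−P-1 = (-15, 50, -0.39); P-3−P-1 = (-30, 15, -0.34).
Solve a·Δx + b·Δy = Δh: det = (-15)·15 − (-30)·50 = 1275.
∂h/∂x = [(-0.39)·15 − (-0.34)·50] / 1275 = +0.008745
∂h/∂y = [(-15)·(-0.34) − (-30)·(-0.39)] / 1275 = -0.005176
|∇h| = √(0.008745² + -0.005176²) = 0.01016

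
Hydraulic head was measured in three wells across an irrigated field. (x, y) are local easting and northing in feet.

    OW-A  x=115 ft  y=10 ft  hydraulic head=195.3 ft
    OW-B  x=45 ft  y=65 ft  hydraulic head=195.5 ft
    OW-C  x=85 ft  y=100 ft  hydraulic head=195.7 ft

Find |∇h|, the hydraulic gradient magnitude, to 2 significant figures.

0.0048

Three-point gradient (reference OW-A): Δ to OW-B = (-70, 55, +0.2), Δ to OW-C = (-30, 90, +0.4).
∂h/∂x = +0.0008602, ∂h/∂y = +0.004731 (det = -4650).
|∇h| = √(0.0008602² + 0.004731²) = 0.004809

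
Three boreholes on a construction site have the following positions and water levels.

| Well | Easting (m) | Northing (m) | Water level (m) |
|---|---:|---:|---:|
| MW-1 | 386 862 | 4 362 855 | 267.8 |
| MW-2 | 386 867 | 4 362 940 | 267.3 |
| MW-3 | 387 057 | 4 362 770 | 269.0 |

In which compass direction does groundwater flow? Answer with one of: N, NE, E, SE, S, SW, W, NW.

Taking MW-1 as reference: MW-2−MW-1 = (5, 85, -0.5); MW-3−MW-1 = (195, -85, +1.2).
Determinant of the coordinate differences = 5·(-85) − 195·85 = -17000.
∂h/∂x = [(-0.5)·(-85) − (+1.2)·85] / -17000 = +0.003500
∂h/∂y = [5·(+1.2) − 195·(-0.5)] / -17000 = -0.006088
Flow = −∇h = (-0.003500 east, +0.006088 north), which points northwest.

NW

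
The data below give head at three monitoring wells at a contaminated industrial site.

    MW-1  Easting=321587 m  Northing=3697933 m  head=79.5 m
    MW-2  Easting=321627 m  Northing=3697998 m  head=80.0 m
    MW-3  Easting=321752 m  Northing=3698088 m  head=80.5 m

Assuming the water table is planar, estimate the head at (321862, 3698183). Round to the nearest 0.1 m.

Taking MW-1 as reference: MW-2−MW-1 = (40, 65, +0.5); MW-3−MW-1 = (165, 155, +1.0).
Determinant of the coordinate differences = 40·155 − 165·65 = -4525.
∂h/∂x = [(+0.5)·155 − (+1.0)·65] / -4525 = -0.002762
∂h/∂y = [40·(+1.0) − 165·(+0.5)] / -4525 = +0.009392
h(321862, 3698183) = 79.5 + (-0.002762)·(275) + (+0.009392)·(250) = 79.5 -0.760 +2.348 = 81.088 m.

81.1 m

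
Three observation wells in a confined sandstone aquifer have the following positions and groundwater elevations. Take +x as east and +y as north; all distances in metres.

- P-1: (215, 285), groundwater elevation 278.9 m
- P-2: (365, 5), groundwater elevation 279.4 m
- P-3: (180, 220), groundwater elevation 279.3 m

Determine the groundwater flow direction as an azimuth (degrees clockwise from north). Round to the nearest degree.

046°

Taking P-1 as reference: P-2−P-1 = (150, -280, +0.5); P-3−P-1 = (-35, -65, +0.4).
Solve a·Δx + b·Δy = Δh: det = 150·(-65) − (-35)·(-280) = -19550.
∂h/∂x = [(+0.5)·(-65) − (+0.4)·(-280)] / -19550 = -0.004066
∂h/∂y = [150·(+0.4) − (-35)·(+0.5)] / -19550 = -0.003964
Flow direction (−∇h) has components (+0.004066 E, +0.003964 N).
Azimuth = atan2(E, N) = atan2(+0.004066, +0.003964) = 45.7° ≈ 046°.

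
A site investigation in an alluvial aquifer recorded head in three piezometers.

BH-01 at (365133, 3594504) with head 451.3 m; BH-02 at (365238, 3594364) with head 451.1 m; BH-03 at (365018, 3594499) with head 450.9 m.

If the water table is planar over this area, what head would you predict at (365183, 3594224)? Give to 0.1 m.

450.4 m

Taking BH-01 as reference: BH-02−BH-01 = (105, -140, -0.2); BH-03−BH-01 = (-115, -5, -0.4).
Solve a·Δx + b·Δy = Δh: det = 105·(-5) − (-115)·(-140) = -16625.
∂h/∂x = [(-0.2)·(-5) − (-0.4)·(-140)] / -16625 = +0.003308
∂h/∂y = [105·(-0.4) − (-115)·(-0.2)] / -16625 = +0.003910
h(365183, 3594224) = 451.3 + (+0.003308)·(50) + (+0.003910)·(-280) = 451.3 +0.165 -1.095 = 450.371 m.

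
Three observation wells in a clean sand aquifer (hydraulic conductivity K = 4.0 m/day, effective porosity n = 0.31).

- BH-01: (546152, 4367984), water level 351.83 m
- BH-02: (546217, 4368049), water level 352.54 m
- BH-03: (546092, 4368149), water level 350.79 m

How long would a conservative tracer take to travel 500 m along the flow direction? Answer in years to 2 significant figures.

Taking BH-01 as reference: BH-02−BH-01 = (65, 65, +0.71); BH-03−BH-01 = (-60, 165, -1.04).
Solve a·Δx + b·Δy = Δh: det = 65·165 − (-60)·65 = 14625.
∂h/∂x = [(+0.71)·165 − (-1.04)·65] / 14625 = +0.01263
∂h/∂y = [65·(-1.04) − (-60)·(+0.71)] / 14625 = -0.001709
|∇h| = √(0.01263² + -0.001709²) = 0.01275
Seepage velocity v = K·i/n = 4.0 × 0.01275 / 0.31 = 0.1645 m/day.
t = 500 / 0.1645 = 3040 days = 8.32 years.

8.3 years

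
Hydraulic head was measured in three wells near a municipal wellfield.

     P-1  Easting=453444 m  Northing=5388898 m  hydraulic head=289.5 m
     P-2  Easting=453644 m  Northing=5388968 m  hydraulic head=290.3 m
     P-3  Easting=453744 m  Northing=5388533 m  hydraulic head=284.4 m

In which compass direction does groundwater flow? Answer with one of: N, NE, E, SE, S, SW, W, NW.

With h = a·x + b·y + c and P-1 as origin, the differences give:
  200·a + 70·b = +0.8
  300·a + (-365)·b = -5.1
Eliminate b (×(-365) and ×70, subtract): -94000·a = 65.00 → a = ∂h/∂x = -0.0006915
Back-substitute: b = ∂h/∂y = +0.01340.
Flow = −∇h = (+0.0006915 east, -0.01340 north), which points south.

S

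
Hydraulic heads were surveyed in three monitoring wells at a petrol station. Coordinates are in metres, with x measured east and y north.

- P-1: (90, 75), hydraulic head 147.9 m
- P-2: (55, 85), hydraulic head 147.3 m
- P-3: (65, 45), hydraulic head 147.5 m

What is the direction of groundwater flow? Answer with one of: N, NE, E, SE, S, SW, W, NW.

W

Taking P-1 as reference: P-2−P-1 = (-35, 10, -0.6); P-3−P-1 = (-25, -30, -0.4).
Determinant of the coordinate differences = (-35)·(-30) − (-25)·10 = 1300.
∂h/∂x = [(-0.6)·(-30) − (-0.4)·10] / 1300 = +0.01692
∂h/∂y = [(-35)·(-0.4) − (-25)·(-0.6)] / 1300 = -0.0007692
Flow = −∇h = (-0.01692 east, +0.0007692 north), which points west.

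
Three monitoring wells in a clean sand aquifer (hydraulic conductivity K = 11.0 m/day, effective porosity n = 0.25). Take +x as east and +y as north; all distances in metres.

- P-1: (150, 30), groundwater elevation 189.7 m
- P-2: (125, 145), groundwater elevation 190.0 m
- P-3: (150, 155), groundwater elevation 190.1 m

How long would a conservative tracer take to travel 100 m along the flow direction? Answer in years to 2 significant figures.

With h = a·x + b·y + c and P-1 as origin, the differences give:
  (-25)·a + 115·b = +0.3
  0·a + 125·b = +0.4
Eliminate b (×125 and ×115, subtract): -3125·a = -8.50 → a = ∂h/∂x = +0.002720
Back-substitute: b = ∂h/∂y = +0.003200.
|∇h| = √(0.002720² + 0.003200²) = 0.0042
Seepage velocity v = K·i/n = 11.0 × 0.0042 / 0.25 = 0.1848 m/day.
t = 100 / 0.1848 = 541.1 days = 1.48 years.

1.5 years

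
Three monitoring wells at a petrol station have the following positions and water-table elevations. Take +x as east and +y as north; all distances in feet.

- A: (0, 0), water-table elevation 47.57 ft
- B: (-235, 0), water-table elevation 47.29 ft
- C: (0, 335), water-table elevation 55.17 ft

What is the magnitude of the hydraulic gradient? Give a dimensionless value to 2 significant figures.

∂h/∂x = (47.29 − 47.57) / (-235 − 0) = +0.001191
∂h/∂y = (55.17 − 47.57) / (335 − 0) = +0.02269
|∇h| = √(0.001191² + 0.02269²) = 0.02272

0.023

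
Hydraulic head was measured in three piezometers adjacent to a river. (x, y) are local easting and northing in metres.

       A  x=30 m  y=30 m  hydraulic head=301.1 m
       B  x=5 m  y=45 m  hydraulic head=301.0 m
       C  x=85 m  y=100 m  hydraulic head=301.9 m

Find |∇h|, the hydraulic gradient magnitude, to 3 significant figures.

With h = a·x + b·y + c and A as origin, the differences give:
  (-25)·a + 15·b = -0.1
  55·a + 70·b = +0.8
Eliminate b (×70 and ×15, subtract): -2575·a = -19.00 → a = ∂h/∂x = +0.007379
Back-substitute: b = ∂h/∂y = +0.005631.
|∇h| = √(0.007379² + 0.005631²) = 0.009282

0.00928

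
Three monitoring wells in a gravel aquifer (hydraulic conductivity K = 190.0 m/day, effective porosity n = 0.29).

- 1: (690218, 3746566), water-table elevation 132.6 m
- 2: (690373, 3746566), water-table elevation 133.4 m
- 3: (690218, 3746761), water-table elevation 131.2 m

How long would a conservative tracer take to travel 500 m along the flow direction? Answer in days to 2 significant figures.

∂h/∂x = (133.4 − 132.6) / (690373 − 690218) = +0.005161
∂h/∂y = (131.2 − 132.6) / (3746761 − 3746566) = -0.007179
|∇h| = √(0.005161² + -0.007179²) = 0.008842
Seepage velocity v = K·i/n = 190.0 × 0.008842 / 0.29 = 5.793 m/day.
t = 500 / 5.793 = 86.31 days.

86 days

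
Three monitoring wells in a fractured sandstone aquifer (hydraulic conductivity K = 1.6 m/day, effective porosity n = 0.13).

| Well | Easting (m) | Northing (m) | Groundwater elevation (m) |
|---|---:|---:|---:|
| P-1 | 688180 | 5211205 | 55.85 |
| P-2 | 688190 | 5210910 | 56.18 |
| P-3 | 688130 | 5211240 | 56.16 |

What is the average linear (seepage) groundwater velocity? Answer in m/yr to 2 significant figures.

Differences from P-1: to P-2 (Δx, Δy, Δh) = (10, -295, +0.33); to P-3 = (-50, 35, +0.31).
Determinant of the coordinate differences = 10·35 − (-50)·(-295) = -14400.
∂h/∂x = [(+0.33)·35 − (+0.31)·(-295)] / -14400 = -0.007153
∂h/∂y = [10·(+0.31) − (-50)·(+0.33)] / -14400 = -0.001361
|∇h| = √(-0.007153² + -0.001361²) = 0.007281
Seepage velocity v = K·i/n = 1.6 × 0.007281 / 0.13 = 0.08961 m/day = 32.73 m/yr.

33 m/yr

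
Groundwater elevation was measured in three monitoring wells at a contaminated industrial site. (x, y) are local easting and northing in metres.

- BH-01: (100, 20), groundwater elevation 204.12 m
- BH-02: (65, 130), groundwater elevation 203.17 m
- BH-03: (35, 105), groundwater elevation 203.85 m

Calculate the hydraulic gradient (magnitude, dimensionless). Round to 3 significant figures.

Differences from BH-01: to BH-02 (Δx, Δy, Δh) = (-35, 110, -0.95); to BH-03 = (-65, 85, -0.27).
Solve a·Δx + b·Δy = Δh: det = (-35)·85 − (-65)·110 = 4175.
∂h/∂x = [(-0.95)·85 − (-0.27)·110] / 4175 = -0.01223
∂h/∂y = [(-35)·(-0.27) − (-65)·(-0.95)] / 4175 = -0.01253
|∇h| = √(-0.01223² + -0.01253²) = 0.01751

0.0175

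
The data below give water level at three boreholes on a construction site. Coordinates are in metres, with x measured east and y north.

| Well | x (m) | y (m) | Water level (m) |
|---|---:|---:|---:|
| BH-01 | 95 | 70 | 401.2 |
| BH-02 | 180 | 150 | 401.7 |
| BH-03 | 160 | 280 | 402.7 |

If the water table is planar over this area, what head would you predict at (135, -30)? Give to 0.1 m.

With h = a·x + b·y + c and BH-01 as origin, the differences give:
  85·a + 80·b = +0.5
  65·a + 210·b = +1.5
Eliminate b (×210 and ×80, subtract): 12650·a = -15.00 → a = ∂h/∂x = -0.001186
Back-substitute: b = ∂h/∂y = +0.007510.
h(135, -30) = 401.2 + (-0.001186)·(40) + (+0.007510)·(-100) = 401.2 -0.047 -0.751 = 400.402 m.

400.4 m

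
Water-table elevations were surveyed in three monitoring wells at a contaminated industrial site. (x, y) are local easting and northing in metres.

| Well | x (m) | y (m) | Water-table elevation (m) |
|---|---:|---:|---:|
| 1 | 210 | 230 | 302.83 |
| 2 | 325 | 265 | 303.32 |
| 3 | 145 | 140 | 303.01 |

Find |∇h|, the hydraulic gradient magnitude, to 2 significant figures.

0.0090

Taking 1 as reference: 2−1 = (115, 35, +0.49); 3−1 = (-65, -90, +0.18).
Solve a·Δx + b·Δy = Δh: det = 115·(-90) − (-65)·35 = -8075.
∂h/∂x = [(+0.49)·(-90) − (+0.18)·35] / -8075 = +0.006241
∂h/∂y = [115·(+0.18) − (-65)·(+0.49)] / -8075 = -0.006508
|∇h| = √(0.006241² + -0.006508²) = 0.009017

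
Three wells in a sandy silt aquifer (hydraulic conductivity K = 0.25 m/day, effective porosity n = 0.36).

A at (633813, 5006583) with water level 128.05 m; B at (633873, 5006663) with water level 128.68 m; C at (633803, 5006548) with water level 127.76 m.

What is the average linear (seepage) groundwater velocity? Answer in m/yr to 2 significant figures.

Taking A as reference: B−A = (60, 80, +0.63); C−A = (-10, -35, -0.29).
Determinant of the coordinate differences = 60·(-35) − (-10)·80 = -1300.
∂h/∂x = [(+0.63)·(-35) − (-0.29)·80] / -1300 = -0.0008846
∂h/∂y = [60·(-0.29) − (-10)·(+0.63)] / -1300 = +0.008538
|∇h| = √(-0.0008846² + 0.008538²) = 0.008584
Seepage velocity v = K·i/n = 0.25 × 0.008584 / 0.36 = 0.005961 m/day = 2.177 m/yr.

2.2 m/yr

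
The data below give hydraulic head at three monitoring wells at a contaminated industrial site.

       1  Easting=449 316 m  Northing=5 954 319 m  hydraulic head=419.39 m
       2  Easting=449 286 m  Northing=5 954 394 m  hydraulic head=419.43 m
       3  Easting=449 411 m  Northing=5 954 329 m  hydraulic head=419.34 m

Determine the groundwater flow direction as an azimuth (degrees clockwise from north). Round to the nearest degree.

119°

Three-point gradient (reference 1): Δ to 2 = (-30, 75, +0.04), Δ to 3 = (95, 10, -0.05).
∂h/∂x = -0.0005589, ∂h/∂y = +0.0003098 (det = -7425).
Flow direction (−∇h) has components (+0.0005589 E, -0.0003098 N).
Azimuth = atan2(E, N) = atan2(+0.0005589, -0.0003098) = 119.0° ≈ 119°.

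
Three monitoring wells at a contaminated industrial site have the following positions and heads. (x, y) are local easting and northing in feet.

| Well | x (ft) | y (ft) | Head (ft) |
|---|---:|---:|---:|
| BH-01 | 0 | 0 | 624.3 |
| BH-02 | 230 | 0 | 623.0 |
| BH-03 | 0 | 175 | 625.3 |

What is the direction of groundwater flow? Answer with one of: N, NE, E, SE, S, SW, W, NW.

∂h/∂x = (623.0 − 624.3) / (230 − 0) = -0.005652
∂h/∂y = (625.3 − 624.3) / (175 − 0) = +0.005714
Flow = −∇h = (+0.005652 east, -0.005714 north), which points southeast.

SE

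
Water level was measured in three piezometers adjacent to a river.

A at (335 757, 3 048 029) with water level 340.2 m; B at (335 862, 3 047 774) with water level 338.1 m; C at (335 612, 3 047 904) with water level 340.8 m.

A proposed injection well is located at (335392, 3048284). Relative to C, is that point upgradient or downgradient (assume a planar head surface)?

Three-point gradient (reference A): Δ to B = (105, -255, -2.1), Δ to C = (-145, -125, +0.6).
∂h/∂x = -0.008293, ∂h/∂y = +0.004820 (det = -50100).
Head at (335392, 3048284) = 340.2 + (-0.008293)·(-365) + (+0.004820)·(255) = 344.46 m.
That is higher than the 340.8 m at C, so the point is upgradient.

upgradient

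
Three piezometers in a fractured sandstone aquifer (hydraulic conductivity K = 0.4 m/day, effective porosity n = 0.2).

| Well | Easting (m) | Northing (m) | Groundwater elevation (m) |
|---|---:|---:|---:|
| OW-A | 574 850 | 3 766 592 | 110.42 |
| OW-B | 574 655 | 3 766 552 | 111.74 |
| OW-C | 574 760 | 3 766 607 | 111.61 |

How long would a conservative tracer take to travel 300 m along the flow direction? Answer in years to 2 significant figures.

20 years

With h = a·x + b·y + c and OW-A as origin, the differences give:
  (-195)·a + (-40)·b = +1.32
  (-90)·a + 15·b = +1.19
Eliminate b (×15 and ×(-40), subtract): -6525·a = 67.400 → a = ∂h/∂x = -0.01033
Back-substitute: b = ∂h/∂y = +0.01736.
|∇h| = √(-0.01033² + 0.01736²) = 0.0202
Seepage velocity v = K·i/n = 0.4 × 0.0202 / 0.2 = 0.0404 m/day.
t = 300 / 0.0404 = 7426 days = 20.3 years.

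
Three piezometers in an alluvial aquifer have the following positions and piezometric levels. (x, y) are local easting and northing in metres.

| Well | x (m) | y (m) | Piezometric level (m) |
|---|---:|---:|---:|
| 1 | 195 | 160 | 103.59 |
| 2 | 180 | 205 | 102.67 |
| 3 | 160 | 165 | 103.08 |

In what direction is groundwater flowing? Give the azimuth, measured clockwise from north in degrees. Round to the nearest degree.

323°

Differences from 1: to 2 (Δx, Δy, Δh) = (-15, 45, -0.92); to 3 = (-35, 5, -0.51).
Solve a·Δx + b·Δy = Δh: det = (-15)·5 − (-35)·45 = 1500.
∂h/∂x = [(-0.92)·5 − (-0.51)·45] / 1500 = +0.01223
∂h/∂y = [(-15)·(-0.51) − (-35)·(-0.92)] / 1500 = -0.01637
Flow direction (−∇h) has components (-0.01223 E, +0.01637 N).
Azimuth = atan2(E, N) = atan2(-0.01223, +0.01637) = 323.2° ≈ 323°.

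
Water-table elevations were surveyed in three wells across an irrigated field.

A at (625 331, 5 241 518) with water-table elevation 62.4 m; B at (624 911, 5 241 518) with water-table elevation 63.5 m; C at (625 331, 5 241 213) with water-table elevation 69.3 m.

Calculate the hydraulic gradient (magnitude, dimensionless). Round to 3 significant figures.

0.0228

∂h/∂x = (63.5 − 62.4) / (624911 − 625331) = -0.002619
∂h/∂y = (69.3 − 62.4) / (5241213 − 5241518) = -0.02262
|∇h| = √(-0.002619² + -0.02262²) = 0.02277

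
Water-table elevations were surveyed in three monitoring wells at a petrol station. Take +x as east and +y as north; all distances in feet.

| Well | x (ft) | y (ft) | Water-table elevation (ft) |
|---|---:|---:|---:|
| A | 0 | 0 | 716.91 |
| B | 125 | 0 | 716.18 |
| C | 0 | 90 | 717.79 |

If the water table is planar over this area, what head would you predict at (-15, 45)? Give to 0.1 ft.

717.4 ft

∂h/∂x = (716.18 − 716.91) / (125 − 0) = -0.005840
∂h/∂y = (717.79 − 716.91) / (90 − 0) = +0.009778
h(-15, 45) = 716.91 + (-0.005840)·(-15) + (+0.009778)·(45) = 716.91 +0.088 +0.440 = 717.438 ft.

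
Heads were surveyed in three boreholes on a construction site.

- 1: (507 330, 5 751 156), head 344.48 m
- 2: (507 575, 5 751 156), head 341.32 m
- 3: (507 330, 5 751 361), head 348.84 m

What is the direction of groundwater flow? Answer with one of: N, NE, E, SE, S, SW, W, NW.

SE

∂h/∂x = (341.32 − 344.48) / (507575 − 507330) = -0.01290
∂h/∂y = (348.84 − 344.48) / (5751361 − 5751156) = +0.02127
Flow = −∇h = (+0.01290 east, -0.02127 north), which points southeast.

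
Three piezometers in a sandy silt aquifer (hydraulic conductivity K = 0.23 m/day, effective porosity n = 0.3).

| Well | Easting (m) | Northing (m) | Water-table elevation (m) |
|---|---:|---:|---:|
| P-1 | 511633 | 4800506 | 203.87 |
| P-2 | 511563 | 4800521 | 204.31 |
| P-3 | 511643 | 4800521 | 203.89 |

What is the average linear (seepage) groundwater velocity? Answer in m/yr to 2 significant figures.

2.0 m/yr

Differences from P-1: to P-2 (Δx, Δy, Δh) = (-70, 15, +0.44); to P-3 = (10, 15, +0.02).
Determinant of the coordinate differences = (-70)·15 − 10·15 = -1200.
∂h/∂x = [(+0.44)·15 − (+0.02)·15] / -1200 = -0.005250
∂h/∂y = [(-70)·(+0.02) − 10·(+0.44)] / -1200 = +0.004833
|∇h| = √(-0.005250² + 0.004833²) = 0.007136
Seepage velocity v = K·i/n = 0.23 × 0.007136 / 0.3 = 0.005471 m/day = 1.998 m/yr.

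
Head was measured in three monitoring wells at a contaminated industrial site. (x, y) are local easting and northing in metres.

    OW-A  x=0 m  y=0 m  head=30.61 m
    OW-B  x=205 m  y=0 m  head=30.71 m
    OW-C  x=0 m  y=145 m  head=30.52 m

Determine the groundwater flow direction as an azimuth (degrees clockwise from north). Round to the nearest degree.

∂h/∂x = (30.71 − 30.61) / (205 − 0) = +0.0004878
∂h/∂y = (30.52 − 30.61) / (145 − 0) = -0.0006207
Flow direction (−∇h) has components (-0.0004878 E, +0.0006207 N).
Azimuth = atan2(E, N) = atan2(-0.0004878, +0.0006207) = 321.8° ≈ 322°.

322°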